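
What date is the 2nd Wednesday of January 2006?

January 2006 begins on a Sunday, so the first Wednesday is January 4 (3 days later).
The 2nd Wednesday is 1 weeks later: 4 + 7 = 11.

11 January 2006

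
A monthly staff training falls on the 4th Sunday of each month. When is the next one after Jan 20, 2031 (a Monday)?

Jan 2031 starts on a Wednesday; its first Sunday is the 5th, so the 4th Sunday is the 26th — Jan 26, 2031.
Jan 26, 2031 is after Jan 20, 2031, so that is the next one.

Jan 26, 2031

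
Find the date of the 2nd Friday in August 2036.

2036-08-08

August 2036 begins on a Friday, so the first Friday is August 1.
The 2nd Friday is 1 weeks later: 1 + 7 = 8.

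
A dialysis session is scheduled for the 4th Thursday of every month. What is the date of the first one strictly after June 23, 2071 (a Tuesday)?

June 25, 2071

June 2071 starts on a Monday; its first Thursday is the 4th, so the 4th Thursday is the 25th — June 25, 2071.
June 25, 2071 is after June 23, 2071, so that is the next one.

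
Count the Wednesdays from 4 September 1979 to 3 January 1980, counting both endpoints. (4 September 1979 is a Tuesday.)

18

4 September 1979 is a Tuesday; the first Wednesday on or after it is 5 September 1979 (1 day later).
From 5 September 1979 to 3 January 1980: 25 + 31 + 30 + 31 + 3 = 120 days (rest of September, October, November, December, January).
120 ÷ 7 = 17 full weeks with remainder 1, so 17 more Wednesdays after the first → 18.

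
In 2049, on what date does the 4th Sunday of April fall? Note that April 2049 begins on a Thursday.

April 25, 2049

April 2049 begins on a Thursday, so the first Sunday is April 4 (3 days later).
The 4th Sunday is 3 weeks later: 4 + 21 = 25.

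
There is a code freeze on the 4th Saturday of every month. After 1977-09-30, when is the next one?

September 1977 starts on a Thursday; its first Saturday is the 3rd, so the 4th Saturday is the 24th — 1977-09-24.
That is not after 1977-09-30, so look at October 1977.
October 1977 starts on a Saturday; its first Saturday is the 1st, so the 4th Saturday is the 22nd — 1977-10-22.

1977-10-22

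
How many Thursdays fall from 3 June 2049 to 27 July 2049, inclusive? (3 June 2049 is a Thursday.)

8

3 June 2049 is a Thursday; the first Thursday on or after it is 3 June 2049.
From 3 June 2049 to 27 July 2049: 27 + 27 = 54 days (rest of June, July).
54 ÷ 7 = 7 full weeks with remainder 5, so 7 more Thursdays after the first → 8.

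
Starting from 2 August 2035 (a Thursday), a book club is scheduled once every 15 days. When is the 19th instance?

28 April 2036

The 19th occurrence is 18 intervals after the first: 18 × 15 = 270 days after 2 August 2035.
August has 31 days — 29 days to the end of August leaves 241.
September has 30 days (211 left).
October has 31 days (180 left).
November has 30 days (150 left).
December has 31 days (119 left).
January has 31 days (88 left).
February has 29 days (59 left).
March has 31 days (28 left).
28 days into April → 28 April 2036.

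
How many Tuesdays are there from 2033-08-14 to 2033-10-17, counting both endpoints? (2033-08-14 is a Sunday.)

2033-08-14 is a Sunday; the first Tuesday on or after it is 2033-08-16 (2 days later).
From 2033-08-16 to 2033-10-17: 15 + 30 + 17 = 62 days (rest of August, September, October).
62 ÷ 7 = 8 full weeks with remainder 6, so 8 more Tuesdays after the first → 9.

9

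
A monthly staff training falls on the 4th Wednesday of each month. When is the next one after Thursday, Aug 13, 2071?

Aug 2071 starts on a Saturday; its first Wednesday is the 5th, so the 4th Wednesday is the 26th — Aug 26, 2071.
Aug 26, 2071 is after Aug 13, 2071, so that is the next one.

Aug 26, 2071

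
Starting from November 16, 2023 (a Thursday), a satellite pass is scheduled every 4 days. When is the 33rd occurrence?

March 23, 2024

The 33rd occurrence is 32 intervals after the first: 32 × 4 = 128 days after November 16, 2023.
November has 30 days — 14 days to the end of November leaves 114.
December has 31 days (83 left).
January has 31 days (52 left).
February has 29 days (23 left).
23 days into March → March 23, 2024.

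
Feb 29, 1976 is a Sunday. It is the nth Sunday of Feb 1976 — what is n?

Day 29 falls in week ⌈29/7⌉ of the month.
Days 1–7 hold the 1st Sunday, 8–14 the 2nd, 15–21 the 3rd, 22–28 the 4th, 29–31 the 5th.
29 is in the range for the 5th.

5th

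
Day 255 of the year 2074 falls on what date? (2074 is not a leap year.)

2074-09-12

January has 31 days (255 − 31 = 224 remain).
February has 28 days (224 − 28 = 196 remain).
March has 31 days (196 − 31 = 165 remain).
April has 30 days (165 − 30 = 135 remain).
May has 31 days (135 − 31 = 104 remain).
June has 30 days (104 − 30 = 74 remain).
July has 31 days (74 − 31 = 43 remain).
August has 31 days (43 − 31 = 12 remain).
12 into September → September 12.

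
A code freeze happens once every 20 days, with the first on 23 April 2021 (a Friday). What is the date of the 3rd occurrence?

The 3rd occurrence is 2 intervals after the first: 2 × 20 = 40 days after 23 April 2021.
April has 30 days — 7 days to the end of April leaves 33.
May has 31 days (2 left).
2 days into June → 2 June 2021.

2 June 2021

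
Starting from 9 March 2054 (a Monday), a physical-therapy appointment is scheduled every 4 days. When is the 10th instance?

14 April 2054

The 10th occurrence is 9 intervals after the first: 9 × 4 = 36 days after 9 March 2054.
March has 31 days — 22 days to the end of March leaves 14.
14 days into April → 14 April 2054.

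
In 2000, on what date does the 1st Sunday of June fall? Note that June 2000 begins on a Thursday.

2000-06-04

June 2000 begins on a Thursday, so the first Sunday is June 4 (3 days later).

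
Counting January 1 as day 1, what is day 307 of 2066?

3 November 2066

January has 31 days (307 − 31 = 276 remain).
February has 28 days (276 − 28 = 248 remain).
March has 31 days (248 − 31 = 217 remain).
April has 30 days (217 − 30 = 187 remain).
May has 31 days (187 − 31 = 156 remain).
June has 30 days (156 − 30 = 126 remain).
July has 31 days (126 − 31 = 95 remain).
August has 31 days (95 − 31 = 64 remain).
September has 30 days (64 − 30 = 34 remain).
October has 31 days (34 − 31 = 3 remain).
3 into November → November 3.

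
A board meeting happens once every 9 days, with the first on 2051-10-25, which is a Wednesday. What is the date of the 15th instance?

The 15th occurrence is 14 intervals after the first: 14 × 9 = 126 days after 2051-10-25.
October has 31 days — 6 days to the end of October leaves 120.
November has 30 days (90 left).
December has 31 days (59 left).
January has 31 days (28 left).
28 days into February → 2052-02-28.

2052-02-28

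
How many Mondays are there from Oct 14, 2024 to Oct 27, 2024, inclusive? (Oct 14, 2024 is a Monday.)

Oct 14, 2024 is a Monday; the first Monday on or after it is Oct 14, 2024.
From Oct 14, 2024 to Oct 27, 2024 is 27 − 14 = 13 days.
13 ÷ 7 = 1 full weeks with remainder 6, so 1 more Mondays after the first → 2.

2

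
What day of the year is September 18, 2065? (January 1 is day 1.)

261

Days in months before September: 31 + 28 + 31 + 30 + 31 + 30 + 31 + 31 = 243.
Plus 18 days into September → day 261.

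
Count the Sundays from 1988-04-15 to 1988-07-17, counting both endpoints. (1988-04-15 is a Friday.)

1988-04-15 is a Friday; the first Sunday on or after it is 1988-04-17 (2 days later).
From 1988-04-17 to 1988-07-17: 13 + 31 + 30 + 17 = 91 days (rest of April, May, June, July).
91 ÷ 7 = 13 full weeks with remainder 0, so 13 more Sundays after the first → 14.

14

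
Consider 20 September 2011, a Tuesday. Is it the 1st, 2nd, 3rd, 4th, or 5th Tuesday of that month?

Day 20 falls in week ⌈20/7⌉ of the month.
Days 1–7 hold the 1st Tuesday, 8–14 the 2nd, 15–21 the 3rd, 22–28 the 4th, 29–31 the 5th.
20 is in the range for the 3rd.

3rd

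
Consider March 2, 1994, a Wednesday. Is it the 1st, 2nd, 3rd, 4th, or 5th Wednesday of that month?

Day 2 falls in week ⌈2/7⌉ of the month.
Days 1–7 hold the 1st Wednesday, 8–14 the 2nd, 15–21 the 3rd, 22–28 the 4th, 29–31 the 5th.
2 is in the range for the 1st.

1st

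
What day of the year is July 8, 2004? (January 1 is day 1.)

Days in months before July: 31 + 29 + 31 + 30 + 31 + 30 = 182.
Plus 8 days into July → day 190.

190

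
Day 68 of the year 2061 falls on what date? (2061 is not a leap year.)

January has 31 days (68 − 31 = 37 remain).
February has 28 days (37 − 28 = 9 remain).
9 into March → March 9.

March 9, 2061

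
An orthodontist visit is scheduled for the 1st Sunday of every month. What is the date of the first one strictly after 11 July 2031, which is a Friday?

July 2031 starts on a Tuesday, so its 1st Sunday is 6 July 2031 (5 days in).
That is not after 11 July 2031, so look at August 2031.
August 2031 starts on a Friday, so its 1st Sunday is 3 August 2031 (2 days in).

3 August 2031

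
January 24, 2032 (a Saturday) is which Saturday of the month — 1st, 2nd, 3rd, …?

Day 24 falls in week ⌈24/7⌉ of the month.
Days 1–7 hold the 1st Saturday, 8–14 the 2nd, 15–21 the 3rd, 22–28 the 4th, 29–31 the 5th.
24 is in the range for the 4th.

4th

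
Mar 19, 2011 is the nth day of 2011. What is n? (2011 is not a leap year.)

78

Days in months before Mar: 31 + 28 = 59.
Plus 19 days into Mar → day 78.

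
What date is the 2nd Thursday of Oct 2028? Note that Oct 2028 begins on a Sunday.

Oct 12, 2028

Oct 2028 begins on a Sunday, so the first Thursday is Oct 5 (4 days later).
The 2nd Thursday is 1 weeks later: 5 + 7 = 12.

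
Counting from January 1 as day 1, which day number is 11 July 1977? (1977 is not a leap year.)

192

Days in months before July: 31 + 28 + 31 + 30 + 31 + 30 = 181.
Plus 11 days into July → day 192.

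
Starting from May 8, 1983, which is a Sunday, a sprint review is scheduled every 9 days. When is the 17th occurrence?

September 29, 1983

The 17th occurrence is 16 intervals after the first: 16 × 9 = 144 days after May 8, 1983.
May has 31 days — 23 days to the end of May leaves 121.
June has 30 days (91 left).
July has 31 days (60 left).
August has 31 days (29 left).
29 days into September → September 29, 1983.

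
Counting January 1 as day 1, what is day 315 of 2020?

November 10, 2020

January has 31 days (315 − 31 = 284 remain).
February has 29 days (284 − 29 = 255 remain).
March has 31 days (255 − 31 = 224 remain).
April has 30 days (224 − 30 = 194 remain).
May has 31 days (194 − 31 = 163 remain).
June has 30 days (163 − 30 = 133 remain).
July has 31 days (133 − 31 = 102 remain).
August has 31 days (102 − 31 = 71 remain).
September has 30 days (71 − 30 = 41 remain).
October has 31 days (41 − 31 = 10 remain).
10 into November → November 10.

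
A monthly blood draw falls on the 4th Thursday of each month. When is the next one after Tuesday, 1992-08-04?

1992-08-27

August 1992 starts on a Saturday; its first Thursday is the 6th, so the 4th Thursday is the 27th — 1992-08-27.
1992-08-27 is after 1992-08-04, so that is the next one.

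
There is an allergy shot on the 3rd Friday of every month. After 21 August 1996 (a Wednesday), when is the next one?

20 September 1996

August 1996 starts on a Thursday; its first Friday is the 2nd, so the 3rd Friday is the 16th — 16 August 1996.
That is not after 21 August 1996, so look at September 1996.
September 1996 starts on a Sunday; its first Friday is the 6th, so the 3rd Friday is the 20th — 20 September 1996.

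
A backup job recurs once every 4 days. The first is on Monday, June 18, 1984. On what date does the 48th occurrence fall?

The 48th occurrence is 47 intervals after the first: 47 × 4 = 188 days after June 18, 1984.
June has 30 days — 12 days to the end of June leaves 176.
July has 31 days (145 left).
August has 31 days (114 left).
September has 30 days (84 left).
October has 31 days (53 left).
November has 30 days (23 left).
23 days into December → December 23, 1984.

December 23, 1984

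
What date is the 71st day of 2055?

2055-03-12

January has 31 days (71 − 31 = 40 remain).
February has 28 days (40 − 28 = 12 remain).
12 into March → March 12.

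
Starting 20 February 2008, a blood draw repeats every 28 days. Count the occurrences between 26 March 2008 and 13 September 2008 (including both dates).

Occurrences land 28·i days after 20 February 2008 for i = 0, 1, 2, …
26 March 2008 is 35 days after the start; 35 ÷ 28 = 1 remainder 7; since the remainder is 7, round up to i = 2. First occurrence in the window: #3 on 16 April 2008 (2×28 = 56 days in).
13 September 2008 is 206 days after the start; 206 ÷ 28 = 7 remainder 10. Last occurrence in the window: #8 on 3 September 2008.
Occurrences #3 through #8: 6 in total.

6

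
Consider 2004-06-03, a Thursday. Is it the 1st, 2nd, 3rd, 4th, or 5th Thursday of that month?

1st

Day 3 falls in week ⌈3/7⌉ of the month.
Days 1–7 hold the 1st Thursday, 8–14 the 2nd, 15–21 the 3rd, 22–28 the 4th, 29–31 the 5th.
3 is in the range for the 1st.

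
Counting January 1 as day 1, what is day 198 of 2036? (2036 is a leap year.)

January has 31 days (198 − 31 = 167 remain).
February has 29 days (167 − 29 = 138 remain).
March has 31 days (138 − 31 = 107 remain).
April has 30 days (107 − 30 = 77 remain).
May has 31 days (77 − 31 = 46 remain).
June has 30 days (46 − 30 = 16 remain).
16 into July → July 16.

2036-07-16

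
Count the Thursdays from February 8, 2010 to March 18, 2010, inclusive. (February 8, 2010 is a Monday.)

6

February 8, 2010 is a Monday; the first Thursday on or after it is February 11, 2010 (3 days later).
From February 11, 2010 to March 18, 2010: 17 + 18 = 35 days (rest of February, March).
35 ÷ 7 = 5 full weeks with remainder 0, so 5 more Thursdays after the first → 6.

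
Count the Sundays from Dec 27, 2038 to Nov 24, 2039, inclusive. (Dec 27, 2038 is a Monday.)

Dec 27, 2038 is a Monday; the first Sunday on or after it is Jan 2, 2039 (6 days later).
From Jan 2, 2039 to Nov 24, 2039: 29 + 28 + 31 + 30 + 31 + 30 + 31 + 31 + 30 + 31 + 24 = 326 days (rest of Jan, Feb, Mar, Apr, May, Jun, Jul, Aug, Sep, Oct, Nov).
326 ÷ 7 = 46 full weeks with remainder 4, so 46 more Sundays after the first → 47.

47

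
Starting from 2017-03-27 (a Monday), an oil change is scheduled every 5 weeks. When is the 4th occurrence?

2017-07-10

The 4th occurrence is 3 intervals after the first: 3 × 35 = 105 days after 2017-03-27.
March has 31 days — 4 days to the end of March leaves 101.
April has 30 days (71 left).
May has 31 days (40 left).
June has 30 days (10 left).
10 days into July → 2017-07-10.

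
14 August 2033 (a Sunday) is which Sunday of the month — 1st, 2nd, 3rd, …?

2nd

Day 14 falls in week ⌈14/7⌉ of the month.
Days 1–7 hold the 1st Sunday, 8–14 the 2nd, 15–21 the 3rd, 22–28 the 4th, 29–31 the 5th.
14 is in the range for the 2nd.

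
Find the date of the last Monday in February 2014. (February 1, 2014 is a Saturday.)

February 24, 2014

February 2014 begins on a Saturday, so the first Monday is February 3 (2 days later).
February 2014 has 28 days. Adding weeks: 3, 10, 17, 24 — the last one ≤ 28 is the 24th.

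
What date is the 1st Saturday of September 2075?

September 7, 2075

September 2075 begins on a Sunday, so the first Saturday is September 7 (6 days later).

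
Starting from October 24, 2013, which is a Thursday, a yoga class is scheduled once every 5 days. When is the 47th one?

June 11, 2014

The 47th occurrence is 46 intervals after the first: 46 × 5 = 230 days after October 24, 2013.
October has 31 days — 7 days to the end of October leaves 223.
November has 30 days (193 left).
December has 31 days (162 left).
January has 31 days (131 left).
February has 28 days (103 left).
March has 31 days (72 left).
April has 30 days (42 left).
May has 31 days (11 left).
11 days into June → June 11, 2014.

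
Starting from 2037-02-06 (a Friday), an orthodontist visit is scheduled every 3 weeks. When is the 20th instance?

The 20th occurrence is 19 intervals after the first: 19 × 21 = 399 days after 2037-02-06.
February has 28 days — 22 days to the end of February leaves 377.
March has 31 days (346 left).
April has 30 days (316 left).
May has 31 days (285 left).
June has 30 days (255 left).
July has 31 days (224 left).
August has 31 days (193 left).
September has 30 days (163 left).
October has 31 days (132 left).
November has 30 days (102 left).
December has 31 days (71 left).
January has 31 days (40 left).
February has 28 days (12 left).
12 days into March → 2038-03-12.

2038-03-12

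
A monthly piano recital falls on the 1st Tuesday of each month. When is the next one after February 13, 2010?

February 2010 starts on a Monday, so its 1st Tuesday is February 2, 2010 (1 day in).
That is not after February 13, 2010, so look at March 2010.
March 2010 starts on a Monday, so its 1st Tuesday is March 2, 2010 (1 day in).

March 2, 2010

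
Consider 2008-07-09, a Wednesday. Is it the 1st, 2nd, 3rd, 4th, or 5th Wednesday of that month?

2nd

Day 9 falls in week ⌈9/7⌉ of the month.
Days 1–7 hold the 1st Wednesday, 8–14 the 2nd, 15–21 the 3rd, 22–28 the 4th, 29–31 the 5th.
9 is in the range for the 2nd.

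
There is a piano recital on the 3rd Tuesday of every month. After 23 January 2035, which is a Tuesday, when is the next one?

20 February 2035

January 2035 starts on a Monday; its first Tuesday is the 2nd, so the 3rd Tuesday is the 16th — 16 January 2035.
That is not after 23 January 2035, so look at February 2035.
February 2035 starts on a Thursday; its first Tuesday is the 6th, so the 3rd Tuesday is the 20th — 20 February 2035.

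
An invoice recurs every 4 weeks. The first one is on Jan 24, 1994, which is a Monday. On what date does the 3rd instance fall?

The 3rd occurrence is 2 intervals after the first: 2 × 28 = 56 days after Jan 24, 1994.
Jan has 31 days — 7 days to the end of Jan leaves 49.
Feb has 28 days (21 left).
21 days into Mar → Mar 21, 1994.

Mar 21, 1994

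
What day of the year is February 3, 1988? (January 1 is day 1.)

Days in months before February: 31 = 31.
Plus 3 days into February → day 34.

34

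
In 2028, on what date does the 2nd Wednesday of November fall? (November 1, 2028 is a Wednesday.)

2028-11-08

November 2028 begins on a Wednesday, so the first Wednesday is November 1.
The 2nd Wednesday is 1 weeks later: 1 + 7 = 8.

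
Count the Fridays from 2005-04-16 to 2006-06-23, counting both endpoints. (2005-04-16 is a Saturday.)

2005-04-16 is a Saturday; the first Friday on or after it is 2005-04-22 (6 days later).
From 2005-04-22 to 2006-06-23: 253 + 174 = 427 days (rest of 2005, to 2006-06-23 in 2006).
427 ÷ 7 = 61 full weeks with remainder 0, so 61 more Fridays after the first → 62.

62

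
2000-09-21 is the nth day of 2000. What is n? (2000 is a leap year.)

Days in months before September: 31 + 29 + 31 + 30 + 31 + 30 + 31 + 31 = 244.
Plus 21 days into September → day 265.

265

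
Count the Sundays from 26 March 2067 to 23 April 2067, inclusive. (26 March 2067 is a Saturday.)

4

26 March 2067 is a Saturday; the first Sunday on or after it is 27 March 2067 (1 day later).
From 27 March 2067 to 23 April 2067: 4 + 23 = 27 days (rest of March, April).
27 ÷ 7 = 3 full weeks with remainder 6, so 3 more Sundays after the first → 4.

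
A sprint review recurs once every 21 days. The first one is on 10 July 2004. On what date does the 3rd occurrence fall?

21 August 2004

The 3rd occurrence is 2 intervals after the first: 2 × 21 = 42 days after 10 July 2004.
July has 31 days — 21 days to the end of July leaves 21.
21 days into August → 21 August 2004.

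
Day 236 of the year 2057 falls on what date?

August 24, 2057

January has 31 days (236 − 31 = 205 remain).
February has 28 days (205 − 28 = 177 remain).
March has 31 days (177 − 31 = 146 remain).
April has 30 days (146 − 30 = 116 remain).
May has 31 days (116 − 31 = 85 remain).
June has 30 days (85 − 30 = 55 remain).
July has 31 days (55 − 31 = 24 remain).
24 into August → August 24.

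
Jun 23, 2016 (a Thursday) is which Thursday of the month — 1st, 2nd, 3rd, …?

Day 23 falls in week ⌈23/7⌉ of the month.
Days 1–7 hold the 1st Thursday, 8–14 the 2nd, 15–21 the 3rd, 22–28 the 4th, 29–31 the 5th.
23 is in the range for the 4th.

4th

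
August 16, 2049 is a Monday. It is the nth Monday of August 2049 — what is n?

Day 16 falls in week ⌈16/7⌉ of the month.
Days 1–7 hold the 1st Monday, 8–14 the 2nd, 15–21 the 3rd, 22–28 the 4th, 29–31 the 5th.
16 is in the range for the 3rd.

3rd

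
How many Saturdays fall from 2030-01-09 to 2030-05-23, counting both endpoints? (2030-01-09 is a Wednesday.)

19

2030-01-09 is a Wednesday; the first Saturday on or after it is 2030-01-12 (3 days later).
From 2030-01-12 to 2030-05-23: 19 + 28 + 31 + 30 + 23 = 131 days (rest of January, February, March, April, May).
131 ÷ 7 = 18 full weeks with remainder 5, so 18 more Saturdays after the first → 19.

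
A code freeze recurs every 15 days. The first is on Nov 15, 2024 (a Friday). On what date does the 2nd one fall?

The 2nd occurrence is 1 interval after the first: 1 × 15 = 15 days after Nov 15, 2024.
15 days later is Nov 30, 2024.

Nov 30, 2024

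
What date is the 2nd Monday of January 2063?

8 January 2063

The first Monday of January 2063 is January 1.
The 2nd Monday is 1 weeks later: 1 + 7 = 8.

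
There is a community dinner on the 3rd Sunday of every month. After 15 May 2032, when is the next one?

May 2032 starts on a Saturday; its first Sunday is the 2nd, so the 3rd Sunday is the 16th — 16 May 2032.
16 May 2032 is after 15 May 2032, so that is the next one.

16 May 2032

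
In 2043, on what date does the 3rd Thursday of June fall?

2043-06-18

The first Thursday of June 2043 is June 4.
The 3rd Thursday is 2 weeks later: 4 + 14 = 18.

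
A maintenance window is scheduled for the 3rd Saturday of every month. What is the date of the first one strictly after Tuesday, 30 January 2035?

January 2035 starts on a Monday; its first Saturday is the 6th, so the 3rd Saturday is the 20th — 20 January 2035.
That is not after 30 January 2035, so look at February 2035.
February 2035 starts on a Thursday; its first Saturday is the 3rd, so the 3rd Saturday is the 17th — 17 February 2035.

17 February 2035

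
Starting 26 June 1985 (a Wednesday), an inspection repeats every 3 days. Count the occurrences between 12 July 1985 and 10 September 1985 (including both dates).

20

Occurrences land 3·i days after 26 June 1985 for i = 0, 1, 2, …
12 July 1985 is 16 days after the start; 16 ÷ 3 = 5 remainder 1; since the remainder is 1, round up to i = 6. First occurrence in the window: #7 on 14 July 1985 (6×3 = 18 days in).
10 September 1985 is 76 days after the start; 76 ÷ 3 = 25 remainder 1. Last occurrence in the window: #26 on 9 September 1985.
Occurrences #7 through #26: 20 in total.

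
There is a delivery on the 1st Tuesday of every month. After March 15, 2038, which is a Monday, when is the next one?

April 6, 2038

March 2038 starts on a Monday, so its 1st Tuesday is March 2, 2038 (1 day in).
That is not after March 15, 2038, so look at April 2038.
April 2038 starts on a Thursday, so its 1st Tuesday is April 6, 2038 (5 days in).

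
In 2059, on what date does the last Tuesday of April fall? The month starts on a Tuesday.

April 2059 begins on a Tuesday, so the first Tuesday is April 1.
April 2059 has 30 days. Adding weeks: 1, 8, 15, 22, 29 — the last one ≤ 30 is the 29th.

2059-04-29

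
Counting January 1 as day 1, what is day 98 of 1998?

1998-04-08

January has 31 days (98 − 31 = 67 remain).
February has 28 days (67 − 28 = 39 remain).
March has 31 days (39 − 31 = 8 remain).
8 into April → April 8.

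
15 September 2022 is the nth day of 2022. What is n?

Days in months before September: 31 + 28 + 31 + 30 + 31 + 30 + 31 + 31 = 243.
Plus 15 days into September → day 258.

258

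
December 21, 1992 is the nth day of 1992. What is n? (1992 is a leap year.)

356

Days in months before December: 31 + 29 + 31 + 30 + 31 + 30 + 31 + 31 + 30 + 31 + 30 = 335.
Plus 21 days into December → day 356.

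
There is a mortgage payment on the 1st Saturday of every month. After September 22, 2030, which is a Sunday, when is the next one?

October 5, 2030

September 2030 starts on a Sunday, so its 1st Saturday is September 7, 2030 (6 days in).
That is not after September 22, 2030, so look at October 2030.
October 2030 starts on a Tuesday, so its 1st Saturday is October 5, 2030 (4 days in).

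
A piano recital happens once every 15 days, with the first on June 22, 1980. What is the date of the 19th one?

The 19th occurrence is 18 intervals after the first: 18 × 15 = 270 days after June 22, 1980.
June has 30 days — 8 days to the end of June leaves 262.
July has 31 days (231 left).
August has 31 days (200 left).
September has 30 days (170 left).
October has 31 days (139 left).
November has 30 days (109 left).
December has 31 days (78 left).
January has 31 days (47 left).
February has 28 days (19 left).
19 days into March → March 19, 1981.

March 19, 1981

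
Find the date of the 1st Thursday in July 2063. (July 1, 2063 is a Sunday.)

July 2063 begins on a Sunday, so the first Thursday is July 5 (4 days later).

2063-07-05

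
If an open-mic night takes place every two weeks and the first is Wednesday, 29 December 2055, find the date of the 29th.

24 January 2057

The 29th occurrence is 28 intervals after the first: 28 × 14 = 392 days after 29 December 2055.
December has 31 days — 2 days to the end of December leaves 390.
January has 31 days (359 left).
February has 29 days (330 left).
March has 31 days (299 left).
April has 30 days (269 left).
May has 31 days (238 left).
June has 30 days (208 left).
July has 31 days (177 left).
August has 31 days (146 left).
September has 30 days (116 left).
October has 31 days (85 left).
November has 30 days (55 left).
December has 31 days (24 left).
24 days into January → 24 January 2057.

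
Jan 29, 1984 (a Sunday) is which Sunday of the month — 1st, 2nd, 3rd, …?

5th

Day 29 falls in week ⌈29/7⌉ of the month.
Days 1–7 hold the 1st Sunday, 8–14 the 2nd, 15–21 the 3rd, 22–28 the 4th, 29–31 the 5th.
29 is in the range for the 5th.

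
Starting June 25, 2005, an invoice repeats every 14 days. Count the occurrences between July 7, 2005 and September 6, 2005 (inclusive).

5

Occurrences land 14·i days after June 25, 2005 for i = 0, 1, 2, …
July 7, 2005 is 12 days after the start; 12 ÷ 14 = 0 remainder 12; since the remainder is 12, round up to i = 1. First occurrence in the window: #2 on July 9, 2005 (1×14 = 14 days in).
September 6, 2005 is 73 days after the start; 73 ÷ 14 = 5 remainder 3. Last occurrence in the window: #6 on September 3, 2005.
Occurrences #2 through #6: 5 in total.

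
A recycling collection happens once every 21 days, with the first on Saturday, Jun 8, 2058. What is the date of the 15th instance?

The 15th occurrence is 14 intervals after the first: 14 × 21 = 294 days after Jun 8, 2058.
Jun has 30 days — 22 days to the end of Jun leaves 272.
Jul has 31 days (241 left).
Aug has 31 days (210 left).
Sep has 30 days (180 left).
Oct has 31 days (149 left).
Nov has 30 days (119 left).
Dec has 31 days (88 left).
Jan has 31 days (57 left).
Feb has 28 days (29 left).
29 days into Mar → Mar 29, 2059.

Mar 29, 2059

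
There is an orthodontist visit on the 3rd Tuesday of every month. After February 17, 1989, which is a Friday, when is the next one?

February 1989 starts on a Wednesday; its first Tuesday is the 7th, so the 3rd Tuesday is the 21st — February 21, 1989.
February 21, 1989 is after February 17, 1989, so that is the next one.

February 21, 1989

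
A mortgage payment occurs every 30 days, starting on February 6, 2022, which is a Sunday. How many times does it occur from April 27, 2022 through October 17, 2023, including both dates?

Occurrences land 30·i days after February 6, 2022 for i = 0, 1, 2, …
April 27, 2022 is 80 days after the start; 80 ÷ 30 = 2 remainder 20; since the remainder is 20, round up to i = 3. First occurrence in the window: #4 on May 7, 2022 (3×30 = 90 days in).
October 17, 2023 is 618 days after the start; 618 ÷ 30 = 20 remainder 18. Last occurrence in the window: #21 on September 29, 2023.
Occurrences #4 through #21: 18 in total.

18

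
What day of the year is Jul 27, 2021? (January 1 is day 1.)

Days in months before Jul: 31 + 28 + 31 + 30 + 31 + 30 = 181.
Plus 27 days into Jul → day 208.

208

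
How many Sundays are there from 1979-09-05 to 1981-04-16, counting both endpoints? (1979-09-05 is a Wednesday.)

84

1979-09-05 is a Wednesday; the first Sunday on or after it is 1979-09-09 (4 days later).
From 1979-09-09 to 1981-04-16: 113 + 366 + 106 = 585 days (rest of 1979, 1980, to 1981-04-16 in 1981).
585 ÷ 7 = 83 full weeks with remainder 4, so 83 more Sundays after the first → 84.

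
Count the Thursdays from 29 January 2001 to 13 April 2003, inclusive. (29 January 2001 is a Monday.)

29 January 2001 is a Monday; the first Thursday on or after it is 1 February 2001 (3 days later).
From 1 February 2001 to 13 April 2003: 333 + 365 + 103 = 801 days (rest of 2001, 2002, to 13 April 2003 in 2003).
801 ÷ 7 = 114 full weeks with remainder 3, so 114 more Thursdays after the first → 115.

115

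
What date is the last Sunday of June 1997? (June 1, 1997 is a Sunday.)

June 1997 begins on a Sunday, so the first Sunday is June 1.
June 1997 has 30 days. Adding weeks: 1, 8, 15, 22, 29 — the last one ≤ 30 is the 29th.

June 29, 1997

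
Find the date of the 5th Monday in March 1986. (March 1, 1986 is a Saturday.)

March 1986 begins on a Saturday, so the first Monday is March 3 (2 days later).
The 5th Monday is 4 weeks later: 3 + 28 = 31.

March 31, 1986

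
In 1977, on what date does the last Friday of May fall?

27 May 1977

May 1977 begins on a Sunday, so the first Friday is May 6 (5 days later).
May 1977 has 31 days. Adding weeks: 6, 13, 20, 27 — the last one ≤ 31 is the 27th.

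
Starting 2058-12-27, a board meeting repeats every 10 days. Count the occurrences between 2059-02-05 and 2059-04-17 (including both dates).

8

Occurrences land 10·i days after 2058-12-27 for i = 0, 1, 2, …
2059-02-05 is 40 days after the start; 40 ÷ 10 = 4 remainder 0. First occurrence in the window: #5 on 2059-02-05 (4×10 = 40 days in).
2059-04-17 is 111 days after the start; 111 ÷ 10 = 11 remainder 1. Last occurrence in the window: #12 on 2059-04-16.
Occurrences #5 through #12: 8 in total.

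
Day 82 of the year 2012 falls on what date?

January has 31 days (82 − 31 = 51 remain).
February has 29 days (51 − 29 = 22 remain).
22 into March → March 22.

2012-03-22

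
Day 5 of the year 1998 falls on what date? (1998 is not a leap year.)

5 January 1998

5 into January → January 5.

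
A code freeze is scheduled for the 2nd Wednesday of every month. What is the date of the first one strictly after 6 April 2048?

8 April 2048

April 2048 starts on a Wednesday; its first Wednesday is the 1st, so the 2nd Wednesday is the 8th — 8 April 2048.
8 April 2048 is after 6 April 2048, so that is the next one.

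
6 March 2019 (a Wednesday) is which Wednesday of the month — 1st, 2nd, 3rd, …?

1st

Day 6 falls in week ⌈6/7⌉ of the month.
Days 1–7 hold the 1st Wednesday, 8–14 the 2nd, 15–21 the 3rd, 22–28 the 4th, 29–31 the 5th.
6 is in the range for the 1st.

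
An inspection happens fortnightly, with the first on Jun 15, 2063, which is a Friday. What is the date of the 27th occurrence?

The 27th occurrence is 26 intervals after the first: 26 × 14 = 364 days after Jun 15, 2063.
Jun has 30 days — 15 days to the end of Jun leaves 349.
Jul has 31 days (318 left).
Aug has 31 days (287 left).
Sep has 30 days (257 left).
Oct has 31 days (226 left).
Nov has 30 days (196 left).
Dec has 31 days (165 left).
Jan has 31 days (134 left).
Feb has 29 days (105 left).
Mar has 31 days (74 left).
Apr has 30 days (44 left).
May has 31 days (13 left).
13 days into Jun → Jun 13, 2064.

Jun 13, 2064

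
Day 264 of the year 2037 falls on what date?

January has 31 days (264 − 31 = 233 remain).
February has 28 days (233 − 28 = 205 remain).
March has 31 days (205 − 31 = 174 remain).
April has 30 days (174 − 30 = 144 remain).
May has 31 days (144 − 31 = 113 remain).
June has 30 days (113 − 30 = 83 remain).
July has 31 days (83 − 31 = 52 remain).
August has 31 days (52 − 31 = 21 remain).
21 into September → September 21.

21 September 2037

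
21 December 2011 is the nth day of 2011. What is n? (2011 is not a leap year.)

355

Days in months before December: 31 + 28 + 31 + 30 + 31 + 30 + 31 + 31 + 30 + 31 + 30 = 334.
Plus 21 days into December → day 355.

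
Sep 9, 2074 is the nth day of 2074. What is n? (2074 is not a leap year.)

252

Days in months before Sep: 31 + 28 + 31 + 30 + 31 + 30 + 31 + 31 = 243.
Plus 9 days into Sep → day 252.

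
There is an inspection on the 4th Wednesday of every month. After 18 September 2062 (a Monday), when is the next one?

September 2062 starts on a Friday; its first Wednesday is the 6th, so the 4th Wednesday is the 27th — 27 September 2062.
27 September 2062 is after 18 September 2062, so that is the next one.

27 September 2062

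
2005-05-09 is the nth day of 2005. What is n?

129

Days in months before May: 31 + 28 + 31 + 30 = 120.
Plus 9 days into May → day 129.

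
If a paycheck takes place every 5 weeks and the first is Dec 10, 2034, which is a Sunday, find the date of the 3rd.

Feb 18, 2035

The 3rd occurrence is 2 intervals after the first: 2 × 35 = 70 days after Dec 10, 2034.
Dec has 31 days — 21 days to the end of Dec leaves 49.
Jan has 31 days (18 left).
18 days into Feb → Feb 18, 2035.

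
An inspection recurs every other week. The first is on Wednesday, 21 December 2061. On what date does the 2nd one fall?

4 January 2062

The 2nd occurrence is 1 interval after the first: 1 × 14 = 14 days after 21 December 2061.
December has 31 days — 10 days to the end of December leaves 4.
4 days into January → 4 January 2062.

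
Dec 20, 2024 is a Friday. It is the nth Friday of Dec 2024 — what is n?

3rd

Day 20 falls in week ⌈20/7⌉ of the month.
Days 1–7 hold the 1st Friday, 8–14 the 2nd, 15–21 the 3rd, 22–28 the 4th, 29–31 the 5th.
20 is in the range for the 3rd.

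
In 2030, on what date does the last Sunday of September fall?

September 29, 2030

September 2030 begins on a Sunday, so the first Sunday is September 1.
September 2030 has 30 days. Adding weeks: 1, 8, 15, 22, 29 — the last one ≤ 30 is the 29th.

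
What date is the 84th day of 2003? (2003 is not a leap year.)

2003-03-25

January has 31 days (84 − 31 = 53 remain).
February has 28 days (53 − 28 = 25 remain).
25 into March → March 25.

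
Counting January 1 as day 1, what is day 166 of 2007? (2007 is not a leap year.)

15 June 2007

January has 31 days (166 − 31 = 135 remain).
February has 28 days (135 − 28 = 107 remain).
March has 31 days (107 − 31 = 76 remain).
April has 30 days (76 − 30 = 46 remain).
May has 31 days (46 − 31 = 15 remain).
15 into June → June 15.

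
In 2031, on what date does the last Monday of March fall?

31 March 2031

March 2031 begins on a Saturday, so the first Monday is March 3 (2 days later).
March 2031 has 31 days. Adding weeks: 3, 10, 17, 24, 31 — the last one ≤ 31 is the 31st.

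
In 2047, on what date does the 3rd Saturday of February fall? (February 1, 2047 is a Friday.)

February 2047 begins on a Friday, so the first Saturday is February 2 (1 day later).
The 3rd Saturday is 2 weeks later: 2 + 14 = 16.

16 February 2047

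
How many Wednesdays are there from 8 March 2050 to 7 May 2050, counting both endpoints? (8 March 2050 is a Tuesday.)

9

8 March 2050 is a Tuesday; the first Wednesday on or after it is 9 March 2050 (1 day later).
From 9 March 2050 to 7 May 2050: 22 + 30 + 7 = 59 days (rest of March, April, May).
59 ÷ 7 = 8 full weeks with remainder 3, so 8 more Wednesdays after the first → 9.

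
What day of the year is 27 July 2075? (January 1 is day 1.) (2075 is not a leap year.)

208

Days in months before July: 31 + 28 + 31 + 30 + 31 + 30 = 181.
Plus 27 days into July → day 208.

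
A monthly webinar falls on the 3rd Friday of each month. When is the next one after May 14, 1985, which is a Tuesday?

May 17, 1985

May 1985 starts on a Wednesday; its first Friday is the 3rd, so the 3rd Friday is the 17th — May 17, 1985.
May 17, 1985 is after May 14, 1985, so that is the next one.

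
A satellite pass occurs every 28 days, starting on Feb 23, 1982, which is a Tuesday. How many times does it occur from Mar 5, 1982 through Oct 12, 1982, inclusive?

Occurrences land 28·i days after Feb 23, 1982 for i = 0, 1, 2, …
Mar 5, 1982 is 10 days after the start; 10 ÷ 28 = 0 remainder 10; since the remainder is 10, round up to i = 1. First occurrence in the window: #2 on Mar 23, 1982 (1×28 = 28 days in).
Oct 12, 1982 is 231 days after the start; 231 ÷ 28 = 8 remainder 7. Last occurrence in the window: #9 on Oct 5, 1982.
Occurrences #2 through #9: 8 in total.

8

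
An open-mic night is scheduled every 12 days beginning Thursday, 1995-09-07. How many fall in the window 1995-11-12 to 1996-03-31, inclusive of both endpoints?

Occurrences land 12·i days after 1995-09-07 for i = 0, 1, 2, …
1995-11-12 is 66 days after the start; 66 ÷ 12 = 5 remainder 6; since the remainder is 6, round up to i = 6. First occurrence in the window: #7 on 1995-11-18 (6×12 = 72 days in).
1996-03-31 is 206 days after the start; 206 ÷ 12 = 17 remainder 2. Last occurrence in the window: #18 on 1996-03-29.
Occurrences #7 through #18: 12 in total.

12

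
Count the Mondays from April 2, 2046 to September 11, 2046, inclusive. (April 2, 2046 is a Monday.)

24

April 2, 2046 is a Monday; the first Monday on or after it is April 2, 2046.
From April 2, 2046 to September 11, 2046: 28 + 31 + 30 + 31 + 31 + 11 = 162 days (rest of April, May, June, July, August, September).
162 ÷ 7 = 23 full weeks with remainder 1, so 23 more Mondays after the first → 24.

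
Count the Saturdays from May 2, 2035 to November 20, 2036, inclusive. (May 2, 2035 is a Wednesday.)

81

May 2, 2035 is a Wednesday; the first Saturday on or after it is May 5, 2035 (3 days later).
From May 5, 2035 to November 20, 2036: 240 + 325 = 565 days (rest of 2035, to November 20, 2036 in 2036).
565 ÷ 7 = 80 full weeks with remainder 5, so 80 more Saturdays after the first → 81.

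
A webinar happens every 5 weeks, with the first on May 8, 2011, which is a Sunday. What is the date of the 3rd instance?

The 3rd occurrence is 2 intervals after the first: 2 × 35 = 70 days after May 8, 2011.
May has 31 days — 23 days to the end of May leaves 47.
June has 30 days (17 left).
17 days into July → July 17, 2011.

July 17, 2011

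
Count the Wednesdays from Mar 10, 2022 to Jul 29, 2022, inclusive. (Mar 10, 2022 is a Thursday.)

20

Mar 10, 2022 is a Thursday; the first Wednesday on or after it is Mar 16, 2022 (6 days later).
From Mar 16, 2022 to Jul 29, 2022: 15 + 30 + 31 + 30 + 29 = 135 days (rest of Mar, Apr, May, Jun, Jul).
135 ÷ 7 = 19 full weeks with remainder 2, so 19 more Wednesdays after the first → 20.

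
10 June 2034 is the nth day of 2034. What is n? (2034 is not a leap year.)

161

Days in months before June: 31 + 28 + 31 + 30 + 31 = 151.
Plus 10 days into June → day 161.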